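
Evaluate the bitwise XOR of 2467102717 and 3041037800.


0b10010011000011001111111111111101 ^ 0b10110101010000101000110111101000 = 0b100110010011100111001000010101 = 642675221

642675221


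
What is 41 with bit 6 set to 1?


41 | (1 << 6) = 41 | 64 = 105

105


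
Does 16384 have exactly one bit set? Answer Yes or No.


0b100000000000000. Only one bit set => Yes

Yes


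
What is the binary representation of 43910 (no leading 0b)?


43910 = 1010101110000110 in binary

1010101110000110


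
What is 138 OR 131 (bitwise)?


0b10001010 | 0b10000011 = 0b10001011 = 139

139


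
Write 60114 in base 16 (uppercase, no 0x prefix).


60114 = EAD2 hex

EAD2


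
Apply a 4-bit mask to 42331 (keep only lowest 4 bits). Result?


42331 & 15 = 11

11


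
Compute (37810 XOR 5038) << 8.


Step 1: 37810 ^ 5038 = 32796
Step 2: 32796 << 8 = 8395776

8395776


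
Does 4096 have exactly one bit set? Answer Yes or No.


0b1000000000000. Only one bit set => Yes

Yes


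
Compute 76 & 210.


0b1001100 & 0b11010010 = 0b1000000 = 64

64


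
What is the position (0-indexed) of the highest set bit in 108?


0b1101100. Highest set bit at position 6

6


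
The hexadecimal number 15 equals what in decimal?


15 hex = 21 decimal

21


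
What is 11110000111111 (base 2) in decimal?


11110000111111 in decimal = 15423

15423


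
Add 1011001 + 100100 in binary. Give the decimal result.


1011001 + 100100 = 1111101 = 125

125


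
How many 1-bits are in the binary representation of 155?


0b10011011 has 5 set bits

5


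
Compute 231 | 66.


0b11100111 | 0b1000010 = 0b11100111 = 231

231


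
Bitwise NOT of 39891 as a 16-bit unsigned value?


~0b1001101111010011 = 0b110010000101100 = 25644 (16-bit unsigned)

25644


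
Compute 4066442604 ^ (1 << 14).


4066442604 ^ (1 << 14) = 4066442604 ^ 16384 = 4066426220

4066426220


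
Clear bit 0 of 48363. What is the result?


48363 & ~(1 << 0) = 48362

48362


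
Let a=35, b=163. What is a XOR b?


35 ^ 163 = 128

128


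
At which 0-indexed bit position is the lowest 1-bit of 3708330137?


0b11011101000010001010000010011001. Lowest set bit at position 0

0


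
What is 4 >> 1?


0b100 >> 1 = 0b10 = 2

2


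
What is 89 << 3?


0b1011001 << 3 = 0b1011001000 = 712

712


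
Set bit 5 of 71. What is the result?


71 | (1 << 5) = 71 | 32 = 103

103


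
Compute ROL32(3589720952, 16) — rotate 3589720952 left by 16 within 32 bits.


Rotate 0b11010101111101101100101101111000 left by 16 (32-bit) = 0b11001011011110001101010111110110 = 3413693942

3413693942


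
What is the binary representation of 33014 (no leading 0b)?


33014 = 1000000011110110 in binary

1000000011110110


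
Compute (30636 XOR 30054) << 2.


Step 1: 30636 ^ 30054 = 714
Step 2: 714 << 2 = 2856

2856


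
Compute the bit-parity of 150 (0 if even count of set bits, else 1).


0b10010110 has 4 ones => parity 0

0


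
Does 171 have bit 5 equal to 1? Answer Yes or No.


0b10101011, bit 5 = 1. Yes

Yes


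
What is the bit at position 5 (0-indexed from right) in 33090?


0b1000000101000010, position 5 = 0

0


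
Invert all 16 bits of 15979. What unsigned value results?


15979 ^ 65535 = 49556

49556


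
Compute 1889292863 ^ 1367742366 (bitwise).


0b1110000100111000101001000111111 ^ 0b1010001100001100001011110011110 = 0b100001000110100100010110100001 = 555369889

555369889


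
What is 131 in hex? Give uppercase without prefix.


131 = 83 hex

83


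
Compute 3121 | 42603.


0b110000110001 | 0b1010011001101011 = 0b1010111001111011 = 44667

44667


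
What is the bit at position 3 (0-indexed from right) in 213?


0b11010101, position 3 = 0

0


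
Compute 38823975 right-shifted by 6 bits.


0b10010100000110100000100111 >> 6 = 0b10010100000110100000 = 606624

606624


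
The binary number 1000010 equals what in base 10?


1000010 in decimal = 66

66


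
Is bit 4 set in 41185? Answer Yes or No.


0b1010000011100001, bit 4 = 0. No

No


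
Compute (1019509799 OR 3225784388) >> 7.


Step 1: 1019509799 | 3225784388 = 4240833639
Step 2: 4240833639 >> 7 = 33131512

33131512


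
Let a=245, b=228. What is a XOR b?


245 ^ 228 = 17

17


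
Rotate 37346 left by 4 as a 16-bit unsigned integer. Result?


Rotate 0b1001000111100010 left by 4 (16-bit) = 0b1111000101001 = 7721

7721


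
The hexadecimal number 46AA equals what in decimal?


46AA hex = 18090 decimal

18090


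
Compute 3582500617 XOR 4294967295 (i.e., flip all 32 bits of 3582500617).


3582500617 ^ 4294967295 = 712466678

712466678


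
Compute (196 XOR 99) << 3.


Step 1: 196 ^ 99 = 167
Step 2: 167 << 3 = 1336

1336


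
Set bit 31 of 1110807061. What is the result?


1110807061 | (1 << 31) = 1110807061 | 2147483648 = 3258290709

3258290709


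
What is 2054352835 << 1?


0b1111010011100101110111111000011 << 1 = 0b11110100111001011101111110000110 = 4108705670

4108705670


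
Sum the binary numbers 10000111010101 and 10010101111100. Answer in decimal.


10000111010101 + 10010101111100 = 100011101010001 = 18257

18257


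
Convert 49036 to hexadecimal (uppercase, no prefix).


49036 = BF8C hex

BF8C


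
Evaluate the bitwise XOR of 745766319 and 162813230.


0b101100011100110111110110101111 ^ 0b1001101101000101010100101110 = 0b100101110001110010100010000001 = 633809025

633809025


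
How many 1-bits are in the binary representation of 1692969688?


0b1100100111010001010101011011000 has 15 set bits

15


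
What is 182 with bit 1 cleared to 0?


182 & ~(1 << 1) = 180

180


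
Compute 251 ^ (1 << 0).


251 ^ (1 << 0) = 251 ^ 1 = 250

250


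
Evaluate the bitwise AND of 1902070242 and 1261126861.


0b1110001010111110100100111100010 & 0b1001011001010110100010011001101 = 0b1000001000010110100000011000000 = 1091256512

1091256512


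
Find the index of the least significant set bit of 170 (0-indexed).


0b10101010. Lowest set bit at position 1

1


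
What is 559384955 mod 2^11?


559384955 & 2047 = 379

379


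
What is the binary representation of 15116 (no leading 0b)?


15116 = 11101100001100 in binary

11101100001100


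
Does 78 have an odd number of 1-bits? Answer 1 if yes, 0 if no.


0b1001110 has 4 ones => parity 0

0


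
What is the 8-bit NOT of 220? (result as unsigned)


~0b11011100 = 0b100011 = 35 (8-bit unsigned)

35


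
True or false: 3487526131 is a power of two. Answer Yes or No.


0b11001111110111110110110011110011. Multiple bits set => No

No


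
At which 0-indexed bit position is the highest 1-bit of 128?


0b10000000. Highest set bit at position 7

7


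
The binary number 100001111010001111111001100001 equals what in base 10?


100001111010001111111001100001 in decimal = 568917601

568917601


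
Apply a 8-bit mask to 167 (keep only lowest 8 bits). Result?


167 & 255 = 167

167


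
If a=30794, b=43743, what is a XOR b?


30794 ^ 43743 = 53909

53909


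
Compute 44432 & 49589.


0b1010110110010000 & 0b1100000110110101 = 0b1000000110010000 = 33168

33168


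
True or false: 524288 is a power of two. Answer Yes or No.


0b10000000000000000000. Only one bit set => Yes

Yes


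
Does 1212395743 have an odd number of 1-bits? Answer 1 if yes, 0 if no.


0b1001000010000111011000011011111 has 15 ones => parity 1

1


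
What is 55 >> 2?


0b110111 >> 2 = 0b1101 = 13

13


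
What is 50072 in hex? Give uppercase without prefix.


50072 = C398 hex

C398


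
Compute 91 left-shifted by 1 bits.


0b1011011 << 1 = 0b10110110 = 182

182


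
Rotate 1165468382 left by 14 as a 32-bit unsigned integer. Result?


Rotate 0b1000101011101111010001011011110 left by 14 (32-bit) = 0b11101000101101111001000101011101 = 3904344413

3904344413


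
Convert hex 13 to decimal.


13 hex = 19 decimal

19


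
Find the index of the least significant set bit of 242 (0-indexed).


0b11110010. Lowest set bit at position 1

1


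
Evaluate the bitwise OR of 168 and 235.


0b10101000 | 0b11101011 = 0b11101011 = 235

235


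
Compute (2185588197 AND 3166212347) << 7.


Step 1: 2185588197 & 3166212347 = 2147483873
Step 2: 2147483873 << 7 = 274877935744

274877935744


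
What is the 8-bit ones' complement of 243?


243 ^ 255 = 12

12


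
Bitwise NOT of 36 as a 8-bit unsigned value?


~0b100100 = 0b11011011 = 219 (8-bit unsigned)

219


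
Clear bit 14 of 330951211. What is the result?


330951211 & ~(1 << 14) = 330934827

330934827


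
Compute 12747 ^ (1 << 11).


12747 ^ (1 << 11) = 12747 ^ 2048 = 14795

14795


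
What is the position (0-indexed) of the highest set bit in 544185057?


0b100000011011111001101011100001. Highest set bit at position 29

29


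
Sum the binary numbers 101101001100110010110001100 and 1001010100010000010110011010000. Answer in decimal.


101101001100110010110001100 + 1001010100010000010110011010000 = 1010000001011101001001001011100 = 1345229404

1345229404


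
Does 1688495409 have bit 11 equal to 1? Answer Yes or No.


0b1100100101001000110010100110001, bit 11 = 0. No

No


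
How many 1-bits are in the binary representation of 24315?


0b101111011111011 has 12 set bits

12


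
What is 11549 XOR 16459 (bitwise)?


0b10110100011101 ^ 0b100000001001011 = 0b110110101010110 = 27990

27990


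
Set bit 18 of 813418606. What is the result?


813418606 | (1 << 18) = 813418606 | 262144 = 813680750

813680750


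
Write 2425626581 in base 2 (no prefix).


2425626581 = 10010000100101000001111111010101 in binary

10010000100101000001111111010101


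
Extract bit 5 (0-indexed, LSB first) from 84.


0b1010100, position 5 = 0

0


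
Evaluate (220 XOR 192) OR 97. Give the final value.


Step 1: 220 ^ 192 = 28
Step 2: 28 | 97 = 125

125


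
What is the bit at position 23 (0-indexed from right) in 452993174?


0b11011000000000010000010010110, position 23 = 0

0


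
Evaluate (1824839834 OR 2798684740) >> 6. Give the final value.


Step 1: 1824839834 | 2798684740 = 4006927070
Step 2: 4006927070 >> 6 = 62608235

62608235


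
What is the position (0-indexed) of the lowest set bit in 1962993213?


0b1110101000000001110011000111101. Lowest set bit at position 0

0


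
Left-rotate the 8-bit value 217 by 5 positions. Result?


Rotate 0b11011001 left by 5 (8-bit) = 0b111011 = 59

59


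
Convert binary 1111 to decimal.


1111 in decimal = 15

15


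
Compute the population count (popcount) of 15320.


0b11101111011000 has 9 set bits

9


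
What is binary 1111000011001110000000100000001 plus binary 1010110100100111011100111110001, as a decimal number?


1111000011001110000000100000001 + 1010110100100111011100111110001 = 11001110111110101011101011110010 = 3472538354

3472538354


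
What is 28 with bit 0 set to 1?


28 | (1 << 0) = 28 | 1 = 29

29


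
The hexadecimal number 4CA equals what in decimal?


4CA hex = 1226 decimal

1226


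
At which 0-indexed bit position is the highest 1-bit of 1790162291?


0b1101010101100111011010101110011. Highest set bit at position 30

30


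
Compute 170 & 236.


0b10101010 & 0b11101100 = 0b10101000 = 168

168


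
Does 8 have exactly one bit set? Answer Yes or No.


0b1000. Only one bit set => Yes

Yes


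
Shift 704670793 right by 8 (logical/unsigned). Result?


0b101010000000000110110001001001 >> 8 = 0b1010100000000001101100 = 2752620

2752620


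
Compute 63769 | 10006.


0b1111100100011001 | 0b10011100010110 = 0b1111111100011111 = 65311

65311


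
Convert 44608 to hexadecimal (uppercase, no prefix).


44608 = AE40 hex

AE40


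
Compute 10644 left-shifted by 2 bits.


0b10100110010100 << 2 = 0b1010011001010000 = 42576

42576


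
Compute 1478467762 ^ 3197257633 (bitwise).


0b1011000000111111010000010110010 ^ 0b10111110100100100100011110100001 = 0b11100110100011011110011100010011 = 3868059411

3868059411


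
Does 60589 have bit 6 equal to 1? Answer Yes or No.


0b1110110010101101, bit 6 = 0. No

No


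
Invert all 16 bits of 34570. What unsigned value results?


34570 ^ 65535 = 30965

30965


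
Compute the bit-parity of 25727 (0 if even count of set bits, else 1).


0b110010001111111 has 10 ones => parity 0

0


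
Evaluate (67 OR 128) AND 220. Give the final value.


Step 1: 67 | 128 = 195
Step 2: 195 & 220 = 192

192


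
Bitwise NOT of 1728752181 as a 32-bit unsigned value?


~0b1100111000010101010101000110101 = 0b10011000111101010101010111001010 = 2566215114 (32-bit unsigned)

2566215114


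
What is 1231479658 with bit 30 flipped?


1231479658 ^ (1 << 30) = 1231479658 ^ 1073741824 = 157737834

157737834


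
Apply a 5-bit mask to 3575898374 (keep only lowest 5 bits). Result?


3575898374 & 31 = 6

6


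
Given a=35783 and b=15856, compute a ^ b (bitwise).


35783 ^ 15856 = 46647

46647


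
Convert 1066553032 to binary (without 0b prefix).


1066553032 = 111111100100100100111011001000 in binary

111111100100100100111011001000


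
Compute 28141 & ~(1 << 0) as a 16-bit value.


28141 & ~(1 << 0) = 28140

28140


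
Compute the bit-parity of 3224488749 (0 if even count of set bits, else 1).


0b11000000001100011100101100101101 has 14 ones => parity 0

0


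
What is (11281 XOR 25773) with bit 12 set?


Step 1: 11281 ^ 25773 = 18620
Step 2: 18620 | (1 << 12) = 18620 | 4096 = 22716

22716


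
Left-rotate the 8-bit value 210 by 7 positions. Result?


Rotate 0b11010010 left by 7 (8-bit) = 0b1101001 = 105

105


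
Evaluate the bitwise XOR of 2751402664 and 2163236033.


0b10100011111111110001001010101000 ^ 0b10000000111100000101110011000001 = 0b100011000011110100111001101001 = 588205673

588205673


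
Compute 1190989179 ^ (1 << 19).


1190989179 ^ (1 << 19) = 1190989179 ^ 524288 = 1190464891

1190464891


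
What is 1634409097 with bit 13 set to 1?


1634409097 | (1 << 13) = 1634409097 | 8192 = 1634417289

1634417289


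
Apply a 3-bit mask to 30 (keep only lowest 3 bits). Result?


30 & 7 = 6

6


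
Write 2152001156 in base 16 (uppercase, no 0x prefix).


2152001156 = 8044EE84 hex

8044EE84


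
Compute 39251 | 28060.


0b1001100101010011 | 0b110110110011100 = 0b1111110111011111 = 64991

64991


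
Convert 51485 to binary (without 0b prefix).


51485 = 1100100100011101 in binary

1100100100011101


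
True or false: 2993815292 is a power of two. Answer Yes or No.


0b10110010011100011111111011111100. Multiple bits set => No

No


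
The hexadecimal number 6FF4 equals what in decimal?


6FF4 hex = 28660 decimal

28660


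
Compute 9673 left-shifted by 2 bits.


0b10010111001001 << 2 = 0b1001011100100100 = 38692

38692


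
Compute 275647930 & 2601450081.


0b10000011011100000110110111010 & 0b10011011000011101111101001100001 = 0b10000000011100000100000100000 = 269355040

269355040


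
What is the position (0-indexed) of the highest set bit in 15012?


0b11101010100100. Highest set bit at position 13

13


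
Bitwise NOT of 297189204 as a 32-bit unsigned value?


~0b10001101101101011111101010100 = 0b11101110010010010100000010101011 = 3997778091 (32-bit unsigned)

3997778091


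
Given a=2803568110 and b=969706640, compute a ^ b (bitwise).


2803568110 ^ 969706640 = 2664923518

2664923518


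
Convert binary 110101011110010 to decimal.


110101011110010 in decimal = 27378

27378


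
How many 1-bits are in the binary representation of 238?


0b11101110 has 6 set bits

6


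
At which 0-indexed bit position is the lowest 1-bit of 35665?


0b1000101101010001. Lowest set bit at position 0

0


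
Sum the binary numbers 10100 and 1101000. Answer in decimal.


10100 + 1101000 = 1111100 = 124

124


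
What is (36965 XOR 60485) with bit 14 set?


Step 1: 36965 ^ 60485 = 31776
Step 2: 31776 | (1 << 14) = 31776 | 16384 = 31776

31776


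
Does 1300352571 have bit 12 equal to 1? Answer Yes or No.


0b1001101100000011100111000111011, bit 12 = 0. No

No


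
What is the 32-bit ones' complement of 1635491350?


1635491350 ^ 4294967295 = 2659475945

2659475945


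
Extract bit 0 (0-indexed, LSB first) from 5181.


0b1010000111101, position 0 = 1

1


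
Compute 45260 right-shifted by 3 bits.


0b1011000011001100 >> 3 = 0b1011000011001 = 5657

5657


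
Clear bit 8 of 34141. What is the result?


34141 & ~(1 << 8) = 33885

33885


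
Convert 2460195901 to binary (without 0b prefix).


2460195901 = 10010010101000111001110000111101 in binary

10010010101000111001110000111101


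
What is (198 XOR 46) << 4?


Step 1: 198 ^ 46 = 232
Step 2: 232 << 4 = 3712

3712


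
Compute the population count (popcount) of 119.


0b1110111 has 6 set bits

6


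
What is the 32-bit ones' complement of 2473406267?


2473406267 ^ 4294967295 = 1821561028

1821561028


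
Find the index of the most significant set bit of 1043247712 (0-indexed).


0b111110001011101011001001100000. Highest set bit at position 29

29


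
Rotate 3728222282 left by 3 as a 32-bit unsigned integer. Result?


Rotate 0b11011110001110000010100001001010 left by 3 (32-bit) = 0b11110001110000010100001001010110 = 4055974486

4055974486


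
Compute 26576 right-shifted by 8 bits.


0b110011111010000 >> 8 = 0b1100111 = 103

103


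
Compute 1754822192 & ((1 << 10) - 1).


1754822192 & 1023 = 560

560


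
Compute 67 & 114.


0b1000011 & 0b1110010 = 0b1000010 = 66

66


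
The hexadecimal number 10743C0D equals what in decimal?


10743C0D hex = 276053005 decimal

276053005


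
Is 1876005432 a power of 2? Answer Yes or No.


0b1101111110100011001001000111000. Multiple bits set => No

No


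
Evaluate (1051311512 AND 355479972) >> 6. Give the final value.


Step 1: 1051311512 & 355479972 = 337654144
Step 2: 337654144 >> 6 = 5275846

5275846


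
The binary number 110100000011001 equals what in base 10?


110100000011001 in decimal = 26649

26649


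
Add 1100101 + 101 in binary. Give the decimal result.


1100101 + 101 = 1101010 = 106

106


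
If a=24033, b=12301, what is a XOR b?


24033 ^ 12301 = 28140

28140


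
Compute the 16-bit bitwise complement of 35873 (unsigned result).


~0b1000110000100001 = 0b111001111011110 = 29662 (16-bit unsigned)

29662


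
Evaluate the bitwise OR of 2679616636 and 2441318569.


0b10011111101101111011010001111100 | 0b10010001100000111001000010101001 = 0b10011111101101111011010011111101 = 2679616765

2679616765


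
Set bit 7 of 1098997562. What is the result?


1098997562 | (1 << 7) = 1098997562 | 128 = 1098997690

1098997690


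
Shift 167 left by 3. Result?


0b10100111 << 3 = 0b10100111000 = 1336

1336


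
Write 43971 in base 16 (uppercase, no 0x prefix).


43971 = ABC3 hex

ABC3


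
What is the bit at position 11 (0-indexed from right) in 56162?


0b1101101101100010, position 11 = 1

1


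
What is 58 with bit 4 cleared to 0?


58 & ~(1 << 4) = 42

42


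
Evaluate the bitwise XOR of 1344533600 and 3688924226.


0b1010000001000111111010001100000 ^ 0b11011011111000001000010001000010 = 0b10001011110000110111000000100010 = 2344841250

2344841250


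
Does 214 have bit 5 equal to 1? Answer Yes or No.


0b11010110, bit 5 = 0. No

No


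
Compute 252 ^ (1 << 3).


252 ^ (1 << 3) = 252 ^ 8 = 244

244


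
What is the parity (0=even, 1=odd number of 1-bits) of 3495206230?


0b11010000010101001001110101010110 has 15 ones => parity 1

1


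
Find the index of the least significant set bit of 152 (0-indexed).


0b10011000. Lowest set bit at position 3

3


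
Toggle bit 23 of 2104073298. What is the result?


2104073298 ^ (1 << 23) = 2104073298 ^ 8388608 = 2112461906

2112461906


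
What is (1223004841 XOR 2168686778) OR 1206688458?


Step 1: 1223004841 ^ 2168686778 = 3383106067
Step 2: 3383106067 | 1206688458 = 3488520923

3488520923


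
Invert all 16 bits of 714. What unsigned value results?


714 ^ 65535 = 64821

64821


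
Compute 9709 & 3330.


0b10010111101101 & 0b110100000010 = 0b10100000000 = 1280

1280


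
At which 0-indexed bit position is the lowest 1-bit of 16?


0b10000. Lowest set bit at position 4

4


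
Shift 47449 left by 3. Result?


0b1011100101011001 << 3 = 0b1011100101011001000 = 379592

379592


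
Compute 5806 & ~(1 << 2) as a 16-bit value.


5806 & ~(1 << 2) = 5802

5802


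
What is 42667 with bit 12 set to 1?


42667 | (1 << 12) = 42667 | 4096 = 46763

46763


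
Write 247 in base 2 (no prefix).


247 = 11110111 in binary

11110111


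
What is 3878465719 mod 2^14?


3878465719 & 16383 = 12471

12471


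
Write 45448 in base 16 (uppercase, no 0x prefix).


45448 = B188 hex

B188


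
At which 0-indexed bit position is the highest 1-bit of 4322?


0b1000011100010. Highest set bit at position 12

12


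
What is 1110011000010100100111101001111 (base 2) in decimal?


1110011000010100100111101001111 in decimal = 1930055503

1930055503


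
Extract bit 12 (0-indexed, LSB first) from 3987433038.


0b11101101101010110110011001001110, position 12 = 0

0


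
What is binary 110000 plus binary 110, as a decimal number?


110000 + 110 = 110110 = 54

54


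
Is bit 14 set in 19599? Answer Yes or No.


0b100110010001111, bit 14 = 1. Yes

Yes


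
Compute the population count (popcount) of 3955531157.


0b11101011110001001001110110010101 has 18 set bits

18


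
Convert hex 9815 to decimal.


9815 hex = 38933 decimal

38933


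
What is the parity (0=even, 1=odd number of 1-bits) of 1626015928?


0b1100000111010110000100010111000 has 13 ones => parity 1

1


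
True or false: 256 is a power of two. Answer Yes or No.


0b100000000. Only one bit set => Yes

Yes


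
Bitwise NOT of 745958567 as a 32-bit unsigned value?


~0b101100011101100110110010100111 = 0b11010011100010011001001101011000 = 3549008728 (32-bit unsigned)

3549008728


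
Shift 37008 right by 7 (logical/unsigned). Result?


0b1001000010010000 >> 7 = 0b100100001 = 289

289


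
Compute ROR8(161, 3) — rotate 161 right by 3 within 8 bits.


Rotate 0b10100001 right by 3 (8-bit) = 0b110100 = 52

52


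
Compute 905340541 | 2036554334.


0b110101111101100110011001111101 | 0b1111001011000110101101001011110 = 0b1111101111101110111111001111111 = 2113371775

2113371775


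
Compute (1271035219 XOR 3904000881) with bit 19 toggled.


Step 1: 1271035219 ^ 3904000881 = 2742036002
Step 2: 2742036002 ^ (1 << 19) = 2742036002 ^ 524288 = 2742560290

2742560290


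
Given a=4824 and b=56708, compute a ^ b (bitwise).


4824 ^ 56708 = 53084

53084


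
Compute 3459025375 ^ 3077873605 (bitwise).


0b11001110001011001000100111011111 ^ 0b10110111011101001001111111000101 = 0b1111001010110000001011000011010 = 2035815962

2035815962


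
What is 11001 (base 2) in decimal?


11001 in decimal = 25

25


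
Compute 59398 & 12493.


0b1110100000000110 & 0b11000011001101 = 0b10000000000100 = 8196

8196


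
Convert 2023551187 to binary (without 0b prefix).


2023551187 = 1111000100111001111000011010011 in binary

1111000100111001111000011010011


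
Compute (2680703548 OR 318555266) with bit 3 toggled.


Step 1: 2680703548 | 318555266 = 2684145342
Step 2: 2684145342 ^ (1 << 3) = 2684145342 ^ 8 = 2684145334

2684145334


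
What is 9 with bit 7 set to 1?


9 | (1 << 7) = 9 | 128 = 137

137


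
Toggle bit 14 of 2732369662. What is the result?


2732369662 ^ (1 << 14) = 2732369662 ^ 16384 = 2732386046

2732386046


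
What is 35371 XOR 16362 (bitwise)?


0b1000101000101011 ^ 0b11111111101010 = 0b1011010111000001 = 46529

46529


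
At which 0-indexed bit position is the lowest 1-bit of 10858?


0b10101001101010. Lowest set bit at position 1

1


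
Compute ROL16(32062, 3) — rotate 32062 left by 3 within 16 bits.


Rotate 0b111110100111110 left by 3 (16-bit) = 0b1110100111110011 = 59891

59891


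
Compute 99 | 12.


0b1100011 | 0b1100 = 0b1101111 = 111

111


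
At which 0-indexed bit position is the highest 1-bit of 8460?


0b10000100001100. Highest set bit at position 13

13


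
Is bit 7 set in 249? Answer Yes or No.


0b11111001, bit 7 = 1. Yes

Yes


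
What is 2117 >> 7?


0b100001000101 >> 7 = 0b10000 = 16

16


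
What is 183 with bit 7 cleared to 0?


183 & ~(1 << 7) = 55

55


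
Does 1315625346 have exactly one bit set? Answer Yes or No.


0b1001110011010101101100110000010. Multiple bits set => No

No


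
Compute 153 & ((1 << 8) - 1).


153 & 255 = 153

153


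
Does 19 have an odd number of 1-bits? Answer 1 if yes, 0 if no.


0b10011 has 3 ones => parity 1

1


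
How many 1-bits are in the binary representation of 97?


0b1100001 has 3 set bits

3


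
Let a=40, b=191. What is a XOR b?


40 ^ 191 = 151

151


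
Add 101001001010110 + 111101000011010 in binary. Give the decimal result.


101001001010110 + 111101000011010 = 1100110001110000 = 52336

52336


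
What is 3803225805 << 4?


0b11100010101100001001111011001101 << 4 = 0b111000101011000010011110110011010000 = 60851612880

60851612880


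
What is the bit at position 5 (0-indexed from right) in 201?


0b11001001, position 5 = 0

0


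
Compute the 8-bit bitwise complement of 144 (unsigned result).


~0b10010000 = 0b1101111 = 111 (8-bit unsigned)

111


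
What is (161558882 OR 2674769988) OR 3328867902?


Step 1: 161558882 | 2674769988 = 2683171174
Step 2: 2683171174 | 3328867902 = 3757047678

3757047678


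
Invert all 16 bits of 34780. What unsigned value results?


34780 ^ 65535 = 30755

30755


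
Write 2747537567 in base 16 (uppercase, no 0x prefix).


2747537567 = A3C4189F hex

A3C4189F


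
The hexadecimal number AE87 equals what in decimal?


AE87 hex = 44679 decimal

44679


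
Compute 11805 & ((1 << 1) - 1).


11805 & 1 = 1

1


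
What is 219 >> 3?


0b11011011 >> 3 = 0b11011 = 27

27


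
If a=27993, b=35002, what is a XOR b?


27993 ^ 35002 = 58851

58851


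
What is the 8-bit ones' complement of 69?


69 ^ 255 = 186

186


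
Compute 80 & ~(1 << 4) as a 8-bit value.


80 & ~(1 << 4) = 64

64


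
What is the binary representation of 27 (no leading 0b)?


27 = 11011 in binary

11011


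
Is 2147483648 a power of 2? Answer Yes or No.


0b10000000000000000000000000000000. Only one bit set => Yes

Yes


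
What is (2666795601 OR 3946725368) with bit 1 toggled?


Step 1: 2666795601 | 3946725368 = 4294852601
Step 2: 4294852601 ^ (1 << 1) = 4294852601 ^ 2 = 4294852603

4294852603


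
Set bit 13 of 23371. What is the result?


23371 | (1 << 13) = 23371 | 8192 = 31563

31563


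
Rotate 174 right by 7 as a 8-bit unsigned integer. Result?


Rotate 0b10101110 right by 7 (8-bit) = 0b1011101 = 93

93


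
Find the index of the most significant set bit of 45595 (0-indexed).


0b1011001000011011. Highest set bit at position 15

15


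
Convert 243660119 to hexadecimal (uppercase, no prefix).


243660119 = E85F557 hex

E85F557


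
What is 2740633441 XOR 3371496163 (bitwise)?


0b10100011010110101011111101100001 ^ 0b11001000111101001111001011100011 = 0b1101011101011100100110110000010 = 1806585218

1806585218


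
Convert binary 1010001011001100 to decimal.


1010001011001100 in decimal = 41676

41676


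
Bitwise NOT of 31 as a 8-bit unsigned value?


~0b11111 = 0b11100000 = 224 (8-bit unsigned)

224


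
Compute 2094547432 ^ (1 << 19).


2094547432 ^ (1 << 19) = 2094547432 ^ 524288 = 2094023144

2094023144


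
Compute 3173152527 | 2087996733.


0b10111101001000100111011100001111 | 0b1111100011101000100110100111101 = 0b11111101011101100111111100111111 = 4252401471

4252401471


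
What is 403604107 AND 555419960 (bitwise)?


0b11000000011101000001010001011 & 0b100001000110110000100100111000 = 0b10100000000000001000 = 655368

655368


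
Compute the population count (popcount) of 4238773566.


0b11111100101001101000110100111110 has 19 set bits

19


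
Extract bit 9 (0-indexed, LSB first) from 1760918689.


0b1101000111101010111110010100001, position 9 = 0

0


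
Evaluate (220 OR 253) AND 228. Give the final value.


Step 1: 220 | 253 = 253
Step 2: 253 & 228 = 228

228


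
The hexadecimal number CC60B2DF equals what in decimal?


CC60B2DF hex = 3428889311 decimal

3428889311


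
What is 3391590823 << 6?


0b11001010001001111001000110100111 << 6 = 0b11001010001001111001000110100111000000 = 217061812672

217061812672


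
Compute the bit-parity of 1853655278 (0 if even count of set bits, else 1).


0b1101110011111001000100011101110 has 18 ones => parity 0

0


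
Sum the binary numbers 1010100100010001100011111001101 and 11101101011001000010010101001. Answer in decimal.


1010100100010001100011111001101 + 11101101011001000010010101001 = 1110010001101010100110001110110 = 1916095606

1916095606


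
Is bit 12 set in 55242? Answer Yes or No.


0b1101011111001010, bit 12 = 1. Yes

Yes


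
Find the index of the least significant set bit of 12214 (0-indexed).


0b10111110110110. Lowest set bit at position 1

1


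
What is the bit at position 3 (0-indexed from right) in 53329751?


0b11001011011011111101010111, position 3 = 0

0


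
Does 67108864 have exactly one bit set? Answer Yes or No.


0b100000000000000000000000000. Only one bit set => Yes

Yes


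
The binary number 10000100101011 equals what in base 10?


10000100101011 in decimal = 8491

8491


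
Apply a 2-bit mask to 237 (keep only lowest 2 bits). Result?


237 & 3 = 1

1


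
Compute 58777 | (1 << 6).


58777 | (1 << 6) = 58777 | 64 = 58841

58841


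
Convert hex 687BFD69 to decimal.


687BFD69 hex = 1752956265 decimal

1752956265


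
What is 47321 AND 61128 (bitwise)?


0b1011100011011001 & 0b1110111011001000 = 0b1010100011001000 = 43208

43208


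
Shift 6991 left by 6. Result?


0b1101101001111 << 6 = 0b1101101001111000000 = 447424

447424


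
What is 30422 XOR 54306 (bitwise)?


0b111011011010110 ^ 0b1101010000100010 = 0b1010001011110100 = 41716

41716


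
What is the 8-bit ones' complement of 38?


38 ^ 255 = 217

217


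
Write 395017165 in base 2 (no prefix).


395017165 = 10111100010110111101111001101 in binary

10111100010110111101111001101


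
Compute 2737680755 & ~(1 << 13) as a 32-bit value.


2737680755 & ~(1 << 13) = 2737672563

2737672563


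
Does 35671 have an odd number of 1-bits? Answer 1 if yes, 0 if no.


0b1000101101010111 has 9 ones => parity 1

1


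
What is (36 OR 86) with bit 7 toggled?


Step 1: 36 | 86 = 118
Step 2: 118 ^ (1 << 7) = 118 ^ 128 = 246

246


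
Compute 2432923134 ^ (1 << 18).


2432923134 ^ (1 << 18) = 2432923134 ^ 262144 = 2433185278

2433185278


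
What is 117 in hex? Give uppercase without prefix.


117 = 75 hex

75


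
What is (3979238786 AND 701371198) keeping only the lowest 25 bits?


Step 1: 3979238786 & 701371198 = 688787714
Step 2: 688787714 & 33554431 = 17699074

17699074


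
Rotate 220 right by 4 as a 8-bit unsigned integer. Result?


Rotate 0b11011100 right by 4 (8-bit) = 0b11001101 = 205

205


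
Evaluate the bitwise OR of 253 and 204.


0b11111101 | 0b11001100 = 0b11111101 = 253

253


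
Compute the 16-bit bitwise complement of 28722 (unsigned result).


~0b111000000110010 = 0b1000111111001101 = 36813 (16-bit unsigned)

36813


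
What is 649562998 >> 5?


0b100110101101111000101101110110 >> 5 = 0b1001101011011110001011011 = 20298843

20298843


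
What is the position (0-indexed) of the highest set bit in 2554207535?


0b10011000001111100001110100101111. Highest set bit at position 31

31


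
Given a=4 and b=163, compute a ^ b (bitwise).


4 ^ 163 = 167

167


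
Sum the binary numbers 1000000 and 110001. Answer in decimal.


1000000 + 110001 = 1110001 = 113

113


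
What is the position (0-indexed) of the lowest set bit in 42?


0b101010. Lowest set bit at position 1

1


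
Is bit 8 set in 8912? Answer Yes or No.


0b10001011010000, bit 8 = 0. No

No


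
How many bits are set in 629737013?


0b100101100010010000011000110101 has 12 set bits

12


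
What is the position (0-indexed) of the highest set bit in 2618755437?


0b10011100000101110000100101101101. Highest set bit at position 31

31


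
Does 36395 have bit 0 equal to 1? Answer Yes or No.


0b1000111000101011, bit 0 = 1. Yes

Yes


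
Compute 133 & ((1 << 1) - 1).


133 & 1 = 1

1


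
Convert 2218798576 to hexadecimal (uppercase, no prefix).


2218798576 = 84402DF0 hex

84402DF0


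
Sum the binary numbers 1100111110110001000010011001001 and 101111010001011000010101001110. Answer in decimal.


1100111110110001000010011001001 + 101111010001011000010101001110 = 10010111000111100000101000010111 = 2535328279

2535328279


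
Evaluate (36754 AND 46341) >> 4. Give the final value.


Step 1: 36754 & 46341 = 34048
Step 2: 34048 >> 4 = 2128

2128


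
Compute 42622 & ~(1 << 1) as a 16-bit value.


42622 & ~(1 << 1) = 42620

42620


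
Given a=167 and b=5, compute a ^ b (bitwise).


167 ^ 5 = 162

162


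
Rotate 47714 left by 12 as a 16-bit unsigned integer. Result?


Rotate 0b1011101001100010 left by 12 (16-bit) = 0b10101110100110 = 11174

11174


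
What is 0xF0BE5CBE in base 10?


F0BE5CBE hex = 4039007422 decimal

4039007422


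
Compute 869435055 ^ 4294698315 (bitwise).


0b110011110100101000011010101111 ^ 0b11111111111110111110010101001011 = 0b11001100001010010110001111100100 = 3425264612

3425264612


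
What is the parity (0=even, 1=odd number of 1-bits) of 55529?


0b1101100011101001 has 9 ones => parity 1

1


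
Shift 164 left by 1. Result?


0b10100100 << 1 = 0b101001000 = 328

328


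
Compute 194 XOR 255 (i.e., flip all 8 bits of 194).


194 ^ 255 = 61

61


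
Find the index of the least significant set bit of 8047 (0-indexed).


0b1111101101111. Lowest set bit at position 0

0


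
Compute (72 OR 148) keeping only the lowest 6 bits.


Step 1: 72 | 148 = 220
Step 2: 220 & 63 = 28

28


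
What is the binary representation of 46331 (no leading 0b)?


46331 = 1011010011111011 in binary

1011010011111011


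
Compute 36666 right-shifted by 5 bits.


0b1000111100111010 >> 5 = 0b10001111001 = 1145

1145


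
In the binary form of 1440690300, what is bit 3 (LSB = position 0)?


0b1010101110111110011000001111100, position 3 = 1

1


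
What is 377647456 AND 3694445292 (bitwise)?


0b10110100000100111000101100000 & 0b11011100001101001100001011101100 = 0b10100000000000100000001100000 = 335560800

335560800


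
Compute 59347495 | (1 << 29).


59347495 | (1 << 29) = 59347495 | 536870912 = 596218407

596218407


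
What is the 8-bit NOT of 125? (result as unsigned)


~0b1111101 = 0b10000010 = 130 (8-bit unsigned)

130


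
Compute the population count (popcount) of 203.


0b11001011 has 5 set bits

5


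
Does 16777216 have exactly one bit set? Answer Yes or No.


0b1000000000000000000000000. Only one bit set => Yes

Yes


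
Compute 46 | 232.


0b101110 | 0b11101000 = 0b11101110 = 238

238


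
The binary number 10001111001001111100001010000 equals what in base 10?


10001111001001111100001010000 in decimal = 300218448

300218448


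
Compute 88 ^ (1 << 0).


88 ^ (1 << 0) = 88 ^ 1 = 89

89


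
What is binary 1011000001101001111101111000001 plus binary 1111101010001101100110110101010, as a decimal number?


1011000001101001111101111000001 + 1111101010001101100110110101010 = 11010101011110111100100101101011 = 3581659499

3581659499


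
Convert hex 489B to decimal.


489B hex = 18587 decimal

18587


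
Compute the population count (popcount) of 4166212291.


0b11111000010100110101101011000011 has 17 set bits

17


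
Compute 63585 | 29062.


0b1111100001100001 | 0b111000110000110 = 0b1111100111100111 = 63975

63975


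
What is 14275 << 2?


0b11011111000011 << 2 = 0b1101111100001100 = 57100

57100


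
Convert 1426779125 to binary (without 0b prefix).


1426779125 = 1010101000010101110101111110101 in binary

1010101000010101110101111110101


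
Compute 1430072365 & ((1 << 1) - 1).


1430072365 & 1 = 1

1


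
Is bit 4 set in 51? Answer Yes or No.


0b110011, bit 4 = 1. Yes

Yes


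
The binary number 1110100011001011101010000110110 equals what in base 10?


1110100011001011101010000110110 in decimal = 1952830518

1952830518


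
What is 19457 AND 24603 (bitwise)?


0b100110000000001 & 0b110000000011011 = 0b100000000000001 = 16385

16385


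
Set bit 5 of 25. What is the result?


25 | (1 << 5) = 25 | 32 = 57

57


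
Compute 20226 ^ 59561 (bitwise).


0b100111100000010 ^ 0b1110100010101001 = 0b1010011110101011 = 42923

42923


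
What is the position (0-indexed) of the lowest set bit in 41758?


0b1010001100011110. Lowest set bit at position 1

1


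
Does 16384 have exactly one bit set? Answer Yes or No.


0b100000000000000. Only one bit set => Yes

Yes


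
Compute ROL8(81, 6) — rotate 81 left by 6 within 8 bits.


Rotate 0b1010001 left by 6 (8-bit) = 0b1010100 = 84

84


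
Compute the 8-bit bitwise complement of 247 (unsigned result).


~0b11110111 = 0b1000 = 8 (8-bit unsigned)

8


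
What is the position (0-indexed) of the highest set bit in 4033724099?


0b11110000011011011011111011000011. Highest set bit at position 31

31


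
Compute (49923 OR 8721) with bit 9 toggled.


Step 1: 49923 | 8721 = 58131
Step 2: 58131 ^ (1 << 9) = 58131 ^ 512 = 57619

57619


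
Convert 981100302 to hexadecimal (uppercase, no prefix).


981100302 = 3A7A670E hex

3A7A670E


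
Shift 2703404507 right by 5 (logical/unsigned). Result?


0b10100001001000101010110111011011 >> 5 = 0b101000010010001010101101110 = 84481390

84481390


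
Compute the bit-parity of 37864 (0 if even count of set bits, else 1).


0b1001001111101000 has 8 ones => parity 0

0


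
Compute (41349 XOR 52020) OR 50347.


Step 1: 41349 ^ 52020 = 27313
Step 2: 27313 | 50347 = 61115

61115


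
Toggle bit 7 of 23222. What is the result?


23222 ^ (1 << 7) = 23222 ^ 128 = 23094

23094


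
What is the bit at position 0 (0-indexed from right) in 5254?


0b1010010000110, position 0 = 0

0
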